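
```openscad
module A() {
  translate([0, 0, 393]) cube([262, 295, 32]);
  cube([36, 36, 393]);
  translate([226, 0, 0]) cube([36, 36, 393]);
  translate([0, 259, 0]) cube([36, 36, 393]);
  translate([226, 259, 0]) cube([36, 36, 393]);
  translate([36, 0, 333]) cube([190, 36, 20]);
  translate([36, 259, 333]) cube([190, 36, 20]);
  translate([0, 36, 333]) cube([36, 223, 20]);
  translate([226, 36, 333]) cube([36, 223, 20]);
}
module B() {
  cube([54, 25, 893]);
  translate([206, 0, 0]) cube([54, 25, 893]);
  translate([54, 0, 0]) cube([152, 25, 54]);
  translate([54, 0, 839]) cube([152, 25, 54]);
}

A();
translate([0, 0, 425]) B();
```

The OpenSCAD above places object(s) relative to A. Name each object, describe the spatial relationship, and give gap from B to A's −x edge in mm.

The picture frame's min-x is at 0; the stool's min-x is 0; gap = 0 mm.

A is a stool. B is a picture frame. The picture frame is on top of the stool. The gap from the picture frame to the stool's −x edge is 0 mm.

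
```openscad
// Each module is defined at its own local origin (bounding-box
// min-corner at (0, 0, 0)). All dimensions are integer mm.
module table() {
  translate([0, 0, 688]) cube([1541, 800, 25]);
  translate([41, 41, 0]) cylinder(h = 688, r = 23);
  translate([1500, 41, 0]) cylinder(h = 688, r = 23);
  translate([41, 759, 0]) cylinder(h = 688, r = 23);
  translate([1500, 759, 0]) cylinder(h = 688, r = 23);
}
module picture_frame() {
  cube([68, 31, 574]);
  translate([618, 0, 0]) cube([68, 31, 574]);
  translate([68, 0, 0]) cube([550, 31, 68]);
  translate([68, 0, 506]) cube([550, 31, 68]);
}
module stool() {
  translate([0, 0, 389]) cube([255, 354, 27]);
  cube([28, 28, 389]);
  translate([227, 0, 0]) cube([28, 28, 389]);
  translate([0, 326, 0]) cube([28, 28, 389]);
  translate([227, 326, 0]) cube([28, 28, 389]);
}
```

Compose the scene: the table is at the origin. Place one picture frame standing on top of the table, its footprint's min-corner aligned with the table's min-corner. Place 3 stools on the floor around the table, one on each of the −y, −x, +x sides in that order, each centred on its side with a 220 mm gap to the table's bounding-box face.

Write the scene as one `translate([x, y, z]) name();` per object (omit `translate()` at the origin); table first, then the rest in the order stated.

table();
translate([0, 0, 713]) picture_frame();
translate([643, -574, 0]) stool();
translate([-475, 223, 0]) stool();
translate([1761, 223, 0]) stool();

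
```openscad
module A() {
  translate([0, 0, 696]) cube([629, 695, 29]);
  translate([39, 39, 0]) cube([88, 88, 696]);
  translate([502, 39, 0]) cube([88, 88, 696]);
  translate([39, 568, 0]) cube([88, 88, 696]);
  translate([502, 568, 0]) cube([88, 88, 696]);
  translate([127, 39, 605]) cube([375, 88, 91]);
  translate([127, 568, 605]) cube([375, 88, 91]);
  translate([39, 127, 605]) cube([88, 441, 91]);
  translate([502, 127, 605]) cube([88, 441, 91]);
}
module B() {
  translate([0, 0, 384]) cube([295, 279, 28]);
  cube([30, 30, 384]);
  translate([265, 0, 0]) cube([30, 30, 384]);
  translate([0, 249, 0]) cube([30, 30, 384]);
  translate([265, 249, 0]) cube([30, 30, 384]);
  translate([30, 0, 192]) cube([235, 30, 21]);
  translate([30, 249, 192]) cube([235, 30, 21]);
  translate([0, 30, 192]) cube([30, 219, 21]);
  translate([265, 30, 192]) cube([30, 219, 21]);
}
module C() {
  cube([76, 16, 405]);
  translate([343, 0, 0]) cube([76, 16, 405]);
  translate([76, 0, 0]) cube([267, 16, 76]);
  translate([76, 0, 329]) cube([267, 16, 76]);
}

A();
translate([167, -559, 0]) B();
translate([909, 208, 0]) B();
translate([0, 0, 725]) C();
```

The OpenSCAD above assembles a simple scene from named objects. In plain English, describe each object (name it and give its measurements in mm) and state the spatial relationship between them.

A is a table with a 629×695 mm rectangular top, 29 mm thick, top surface at z = 725 mm, supported by four 88×88 mm square legs, each inset 39 mm from the nearest pair of top edges, running from the floor. Four apron rails, 88 mm thick and 91 mm tall, run between adjacent legs with their top edges flush with the underside of the top and their outer faces flush with the legs' outer faces.

B is a four-legged stool. The seat is 295×279 mm, 28 mm thick, top at z = 412 mm. It stands on four square legs, each 30×30 mm in cross-section, from z = 0 to the seat underside, each flush with a corner of the seat. Four stretchers, 30 mm wide and 21 mm tall, connect adjacent legs with their undersides at z = 192 mm, each running between the inner faces of the legs it joins and aligned with the legs' outer faces on the other axis.

C is a rectangular picture frame lying in the x–z plane (depth along y). The opening is 267 mm wide (x) by 253 mm tall (z), surrounded by a border 76 mm wide on all four sides. The frame is 16 mm deep and is made of two full-height vertical stiles with two horizontal rails fitted between them.

Two stools sit around the table at the −y, +x sides. The picture frame is on top of the table.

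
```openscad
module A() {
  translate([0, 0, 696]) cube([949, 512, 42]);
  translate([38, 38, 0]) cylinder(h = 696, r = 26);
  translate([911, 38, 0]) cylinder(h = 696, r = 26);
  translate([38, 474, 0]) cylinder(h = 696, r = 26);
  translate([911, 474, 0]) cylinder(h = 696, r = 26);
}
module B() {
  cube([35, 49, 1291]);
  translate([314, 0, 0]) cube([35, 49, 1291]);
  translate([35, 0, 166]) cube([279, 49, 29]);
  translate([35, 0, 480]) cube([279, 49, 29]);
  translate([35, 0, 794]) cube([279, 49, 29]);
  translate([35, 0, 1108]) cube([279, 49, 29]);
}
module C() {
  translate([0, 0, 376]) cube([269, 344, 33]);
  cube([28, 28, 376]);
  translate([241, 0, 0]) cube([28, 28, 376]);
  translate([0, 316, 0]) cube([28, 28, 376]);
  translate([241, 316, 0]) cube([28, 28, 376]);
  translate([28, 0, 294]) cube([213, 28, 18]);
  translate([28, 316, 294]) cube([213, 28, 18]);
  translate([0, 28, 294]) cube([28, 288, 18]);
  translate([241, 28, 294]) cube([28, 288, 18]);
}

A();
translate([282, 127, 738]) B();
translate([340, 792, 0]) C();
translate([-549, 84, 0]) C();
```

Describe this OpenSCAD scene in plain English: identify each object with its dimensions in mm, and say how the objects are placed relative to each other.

A is a table: top 949 mm (x) × 512 mm (y), 42 mm thick, upper face at z = 738 mm, on four round legs of 52 mm diameter, each leg's bounding box inset 12 mm from the nearest pair of top edges, running from z = 0 to the bottom of the top.

B is a straight ladder. Two 35×49 mm vertical rails, 1291 mm tall, stand 349 mm apart (outside-to-outside) with their front faces coplanar on the −y side. 4 rungs, each 49 mm deep and 29 mm tall, span between the inner faces of the rails, front faces flush with the rails. The lowest rung's underside is at z = 166 mm and rungs are spaced 314 mm apart (underside to underside).

C is a four-legged stool. The seat is 269×344 mm, 33 mm thick, top at z = 409 mm. It stands on four square legs, each 28×28 mm in cross-section, from z = 0 to the seat underside, each flush with a corner of the seat. Four stretchers, 28 mm wide and 18 mm tall, connect adjacent legs with their undersides at z = 294 mm, each running between the inner faces of the legs it joins and aligned with the legs' outer faces on the other axis.

The ladder is on top of the table. Two stools sit around the table at the +y, −x sides.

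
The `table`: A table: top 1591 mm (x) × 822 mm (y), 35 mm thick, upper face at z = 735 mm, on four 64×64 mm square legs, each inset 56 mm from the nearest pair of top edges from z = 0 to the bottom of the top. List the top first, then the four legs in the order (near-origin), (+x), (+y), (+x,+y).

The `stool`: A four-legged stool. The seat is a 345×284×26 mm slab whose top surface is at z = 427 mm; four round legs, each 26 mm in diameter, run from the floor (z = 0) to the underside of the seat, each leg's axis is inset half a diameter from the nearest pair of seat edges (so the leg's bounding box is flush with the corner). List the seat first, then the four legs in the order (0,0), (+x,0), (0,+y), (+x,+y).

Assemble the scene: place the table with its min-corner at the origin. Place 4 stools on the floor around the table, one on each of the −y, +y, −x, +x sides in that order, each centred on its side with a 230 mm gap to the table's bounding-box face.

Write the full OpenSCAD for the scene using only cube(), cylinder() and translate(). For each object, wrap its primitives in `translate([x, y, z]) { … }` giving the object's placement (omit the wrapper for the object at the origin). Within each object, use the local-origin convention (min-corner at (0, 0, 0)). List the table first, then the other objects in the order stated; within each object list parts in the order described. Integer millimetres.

translate([0, 0, 700]) cube([1591, 822, 35]);
translate([56, 56, 0]) cube([64, 64, 700]);
translate([1471, 56, 0]) cube([64, 64, 700]);
translate([56, 702, 0]) cube([64, 64, 700]);
translate([1471, 702, 0]) cube([64, 64, 700]);
translate([623, -514, 0]) {
  translate([0, 0, 401]) cube([345, 284, 26]);
  translate([13, 13, 0]) cylinder(h = 401, r = 13);
  translate([332, 13, 0]) cylinder(h = 401, r = 13);
  translate([13, 271, 0]) cylinder(h = 401, r = 13);
  translate([332, 271, 0]) cylinder(h = 401, r = 13);
}
translate([623, 1052, 0]) {
  translate([0, 0, 401]) cube([345, 284, 26]);
  translate([13, 13, 0]) cylinder(h = 401, r = 13);
  translate([332, 13, 0]) cylinder(h = 401, r = 13);
  translate([13, 271, 0]) cylinder(h = 401, r = 13);
  translate([332, 271, 0]) cylinder(h = 401, r = 13);
}
translate([-575, 269, 0]) {
  translate([0, 0, 401]) cube([345, 284, 26]);
  translate([13, 13, 0]) cylinder(h = 401, r = 13);
  translate([332, 13, 0]) cylinder(h = 401, r = 13);
  translate([13, 271, 0]) cylinder(h = 401, r = 13);
  translate([332, 271, 0]) cylinder(h = 401, r = 13);
}
translate([1821, 269, 0]) {
  translate([0, 0, 401]) cube([345, 284, 26]);
  translate([13, 13, 0]) cylinder(h = 401, r = 13);
  translate([332, 13, 0]) cylinder(h = 401, r = 13);
  translate([13, 271, 0]) cylinder(h = 401, r = 13);
  translate([332, 271, 0]) cylinder(h = 401, r = 13);
}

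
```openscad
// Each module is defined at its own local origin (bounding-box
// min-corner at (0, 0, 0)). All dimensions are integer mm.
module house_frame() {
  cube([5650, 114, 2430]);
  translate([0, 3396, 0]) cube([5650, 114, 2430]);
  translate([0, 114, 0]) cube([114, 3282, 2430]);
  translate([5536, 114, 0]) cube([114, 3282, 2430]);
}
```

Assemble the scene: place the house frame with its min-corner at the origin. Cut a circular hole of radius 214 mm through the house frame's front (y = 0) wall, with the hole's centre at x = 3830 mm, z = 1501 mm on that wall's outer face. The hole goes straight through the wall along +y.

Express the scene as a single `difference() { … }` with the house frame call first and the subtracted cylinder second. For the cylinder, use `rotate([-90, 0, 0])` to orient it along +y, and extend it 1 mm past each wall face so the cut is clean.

difference() {
  house_frame();
  translate([3830, -1, 1501]) rotate([-90, 0, 0]) cylinder(h = 116, r = 214);
}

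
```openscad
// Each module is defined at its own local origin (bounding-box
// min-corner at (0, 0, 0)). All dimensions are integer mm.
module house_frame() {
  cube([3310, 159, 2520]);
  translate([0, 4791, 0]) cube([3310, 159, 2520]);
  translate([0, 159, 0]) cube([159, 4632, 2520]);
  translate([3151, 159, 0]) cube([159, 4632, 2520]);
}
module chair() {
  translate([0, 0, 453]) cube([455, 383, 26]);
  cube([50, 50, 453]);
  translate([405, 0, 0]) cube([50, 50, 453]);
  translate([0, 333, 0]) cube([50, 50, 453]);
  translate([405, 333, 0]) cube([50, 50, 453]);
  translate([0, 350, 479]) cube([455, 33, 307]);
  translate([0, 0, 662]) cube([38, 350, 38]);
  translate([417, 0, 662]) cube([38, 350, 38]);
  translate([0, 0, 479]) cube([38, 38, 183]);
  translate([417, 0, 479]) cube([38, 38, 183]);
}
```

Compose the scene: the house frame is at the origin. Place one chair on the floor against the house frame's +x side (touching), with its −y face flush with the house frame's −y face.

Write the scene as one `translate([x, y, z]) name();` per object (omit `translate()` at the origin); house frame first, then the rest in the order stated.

house_frame();
translate([3310, 0, 0]) chair();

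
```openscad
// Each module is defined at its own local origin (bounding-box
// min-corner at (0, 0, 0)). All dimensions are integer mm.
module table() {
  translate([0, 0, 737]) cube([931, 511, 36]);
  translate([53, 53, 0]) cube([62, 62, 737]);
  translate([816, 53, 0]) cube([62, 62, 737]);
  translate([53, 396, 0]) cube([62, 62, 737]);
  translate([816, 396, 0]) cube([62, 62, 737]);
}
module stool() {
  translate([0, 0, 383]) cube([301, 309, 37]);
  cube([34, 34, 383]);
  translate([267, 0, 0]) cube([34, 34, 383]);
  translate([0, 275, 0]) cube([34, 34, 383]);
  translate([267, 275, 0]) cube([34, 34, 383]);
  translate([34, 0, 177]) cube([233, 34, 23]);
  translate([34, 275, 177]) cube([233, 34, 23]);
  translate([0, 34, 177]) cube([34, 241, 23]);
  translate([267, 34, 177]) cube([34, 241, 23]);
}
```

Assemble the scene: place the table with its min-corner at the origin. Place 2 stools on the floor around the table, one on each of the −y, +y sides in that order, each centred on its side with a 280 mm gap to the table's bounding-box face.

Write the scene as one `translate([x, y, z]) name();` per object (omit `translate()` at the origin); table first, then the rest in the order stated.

table();
translate([315, -589, 0]) stool();
translate([315, 791, 0]) stool();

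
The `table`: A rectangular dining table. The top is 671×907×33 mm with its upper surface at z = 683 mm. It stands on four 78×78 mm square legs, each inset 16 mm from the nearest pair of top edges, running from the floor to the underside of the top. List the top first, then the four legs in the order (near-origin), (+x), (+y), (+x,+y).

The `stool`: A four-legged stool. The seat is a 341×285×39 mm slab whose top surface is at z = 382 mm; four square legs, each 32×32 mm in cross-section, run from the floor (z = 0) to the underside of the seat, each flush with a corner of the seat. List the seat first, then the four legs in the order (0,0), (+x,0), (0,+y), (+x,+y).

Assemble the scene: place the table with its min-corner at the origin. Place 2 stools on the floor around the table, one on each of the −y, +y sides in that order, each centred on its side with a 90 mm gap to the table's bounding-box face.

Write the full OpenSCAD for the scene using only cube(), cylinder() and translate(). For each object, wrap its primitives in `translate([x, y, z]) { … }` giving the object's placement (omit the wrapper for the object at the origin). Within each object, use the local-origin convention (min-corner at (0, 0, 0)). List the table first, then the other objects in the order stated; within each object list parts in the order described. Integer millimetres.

translate([0, 0, 650]) cube([671, 907, 33]);
translate([16, 16, 0]) cube([78, 78, 650]);
translate([577, 16, 0]) cube([78, 78, 650]);
translate([16, 813, 0]) cube([78, 78, 650]);
translate([577, 813, 0]) cube([78, 78, 650]);
translate([165, -375, 0]) {
  translate([0, 0, 343]) cube([341, 285, 39]);
  cube([32, 32, 343]);
  translate([309, 0, 0]) cube([32, 32, 343]);
  translate([0, 253, 0]) cube([32, 32, 343]);
  translate([309, 253, 0]) cube([32, 32, 343]);
}
translate([165, 997, 0]) {
  translate([0, 0, 343]) cube([341, 285, 39]);
  cube([32, 32, 343]);
  translate([309, 0, 0]) cube([32, 32, 343]);
  translate([0, 253, 0]) cube([32, 32, 343]);
  translate([309, 253, 0]) cube([32, 32, 343]);
}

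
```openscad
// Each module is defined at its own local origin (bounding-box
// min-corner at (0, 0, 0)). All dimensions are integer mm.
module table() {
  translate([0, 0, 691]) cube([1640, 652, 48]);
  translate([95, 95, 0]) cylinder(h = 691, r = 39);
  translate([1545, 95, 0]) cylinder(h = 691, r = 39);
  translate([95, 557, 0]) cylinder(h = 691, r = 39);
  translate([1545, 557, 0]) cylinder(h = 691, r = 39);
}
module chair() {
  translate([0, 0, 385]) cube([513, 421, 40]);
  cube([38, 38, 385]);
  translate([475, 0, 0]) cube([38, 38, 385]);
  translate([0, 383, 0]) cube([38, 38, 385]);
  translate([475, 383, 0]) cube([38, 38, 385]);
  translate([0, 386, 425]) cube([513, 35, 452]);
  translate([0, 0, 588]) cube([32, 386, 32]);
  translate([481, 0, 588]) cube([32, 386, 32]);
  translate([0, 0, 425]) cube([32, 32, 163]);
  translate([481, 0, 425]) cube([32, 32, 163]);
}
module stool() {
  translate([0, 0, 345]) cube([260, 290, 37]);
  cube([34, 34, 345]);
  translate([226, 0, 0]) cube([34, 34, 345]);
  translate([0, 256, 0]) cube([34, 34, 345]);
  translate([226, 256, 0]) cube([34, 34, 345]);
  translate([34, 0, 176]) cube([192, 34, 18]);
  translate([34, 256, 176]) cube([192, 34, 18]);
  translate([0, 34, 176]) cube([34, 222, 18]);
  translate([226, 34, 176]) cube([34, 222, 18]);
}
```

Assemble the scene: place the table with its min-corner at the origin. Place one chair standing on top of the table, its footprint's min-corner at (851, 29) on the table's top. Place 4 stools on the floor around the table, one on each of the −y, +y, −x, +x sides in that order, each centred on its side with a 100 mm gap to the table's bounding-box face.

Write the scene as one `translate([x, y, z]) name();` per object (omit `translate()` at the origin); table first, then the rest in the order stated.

table();
translate([851, 29, 739]) chair();
translate([690, -390, 0]) stool();
translate([690, 752, 0]) stool();
translate([-360, 181, 0]) stool();
translate([1740, 181, 0]) stool();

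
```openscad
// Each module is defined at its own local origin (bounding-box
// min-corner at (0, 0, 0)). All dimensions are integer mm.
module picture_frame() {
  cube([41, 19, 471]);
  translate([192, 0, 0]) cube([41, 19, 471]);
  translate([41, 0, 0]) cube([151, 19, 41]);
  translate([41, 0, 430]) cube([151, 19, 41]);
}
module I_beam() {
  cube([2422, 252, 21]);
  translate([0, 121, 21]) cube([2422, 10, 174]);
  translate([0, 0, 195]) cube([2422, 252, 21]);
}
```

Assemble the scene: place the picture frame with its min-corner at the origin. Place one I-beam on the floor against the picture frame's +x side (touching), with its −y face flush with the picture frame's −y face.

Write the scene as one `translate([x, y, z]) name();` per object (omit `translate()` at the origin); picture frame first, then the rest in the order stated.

picture_frame();
translate([233, 0, 0]) I_beam();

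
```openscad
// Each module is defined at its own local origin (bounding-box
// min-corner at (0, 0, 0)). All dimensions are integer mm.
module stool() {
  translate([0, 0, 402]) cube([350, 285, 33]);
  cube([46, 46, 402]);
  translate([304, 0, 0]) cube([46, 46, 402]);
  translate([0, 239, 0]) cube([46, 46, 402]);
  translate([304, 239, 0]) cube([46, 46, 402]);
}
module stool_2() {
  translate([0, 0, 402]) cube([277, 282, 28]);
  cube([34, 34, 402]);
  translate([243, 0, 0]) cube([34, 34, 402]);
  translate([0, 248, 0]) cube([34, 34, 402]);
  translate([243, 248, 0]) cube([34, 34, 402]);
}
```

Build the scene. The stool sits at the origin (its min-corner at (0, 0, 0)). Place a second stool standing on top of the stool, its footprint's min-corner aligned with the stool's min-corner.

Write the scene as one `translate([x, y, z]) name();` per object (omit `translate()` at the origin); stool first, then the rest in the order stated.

stool();
translate([0, 0, 435]) stool_2();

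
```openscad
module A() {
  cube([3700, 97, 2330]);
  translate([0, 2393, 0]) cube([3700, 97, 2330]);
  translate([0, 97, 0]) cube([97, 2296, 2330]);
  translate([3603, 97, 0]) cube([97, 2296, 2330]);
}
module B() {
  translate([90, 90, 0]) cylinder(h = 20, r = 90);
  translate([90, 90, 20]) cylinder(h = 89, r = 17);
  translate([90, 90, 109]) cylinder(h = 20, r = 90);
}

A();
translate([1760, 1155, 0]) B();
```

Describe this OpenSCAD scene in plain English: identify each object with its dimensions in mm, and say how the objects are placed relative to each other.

A is a box-shaped house frame (walls only): outside footprint 3700×2490 mm, wall height 2330 mm, wall thickness 97 mm. The two y-facing walls run the full x-width; the two x-facing walls fit between the inner faces of the y-facing walls.

B is a spool: two coaxial disc flanges of radius 90 mm and thickness 20 mm, joined by a core cylinder of radius 17 mm and height 89 mm. The lower flange rests on z = 0 and the three cylinders share a vertical axis.

The spool sits inside the house frame, centred.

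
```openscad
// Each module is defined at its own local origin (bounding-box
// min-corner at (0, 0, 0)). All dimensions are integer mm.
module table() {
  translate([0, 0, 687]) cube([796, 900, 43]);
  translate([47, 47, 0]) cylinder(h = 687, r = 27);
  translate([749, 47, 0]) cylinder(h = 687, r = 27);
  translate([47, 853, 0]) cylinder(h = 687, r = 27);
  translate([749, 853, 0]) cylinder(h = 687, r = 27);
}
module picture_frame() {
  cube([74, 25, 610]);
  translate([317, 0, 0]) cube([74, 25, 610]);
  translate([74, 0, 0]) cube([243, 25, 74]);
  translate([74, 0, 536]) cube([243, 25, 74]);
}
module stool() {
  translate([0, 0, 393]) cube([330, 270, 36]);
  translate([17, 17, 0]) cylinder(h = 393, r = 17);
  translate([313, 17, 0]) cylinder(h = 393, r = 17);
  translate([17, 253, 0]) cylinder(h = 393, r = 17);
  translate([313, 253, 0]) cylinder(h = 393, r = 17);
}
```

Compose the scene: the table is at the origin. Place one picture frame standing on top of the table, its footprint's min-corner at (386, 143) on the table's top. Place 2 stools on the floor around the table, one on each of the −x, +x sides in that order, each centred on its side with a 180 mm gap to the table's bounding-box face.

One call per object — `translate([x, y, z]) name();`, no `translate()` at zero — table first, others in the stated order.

table();
translate([386, 143, 730]) picture_frame();
translate([-510, 315, 0]) stool();
translate([976, 315, 0]) stool();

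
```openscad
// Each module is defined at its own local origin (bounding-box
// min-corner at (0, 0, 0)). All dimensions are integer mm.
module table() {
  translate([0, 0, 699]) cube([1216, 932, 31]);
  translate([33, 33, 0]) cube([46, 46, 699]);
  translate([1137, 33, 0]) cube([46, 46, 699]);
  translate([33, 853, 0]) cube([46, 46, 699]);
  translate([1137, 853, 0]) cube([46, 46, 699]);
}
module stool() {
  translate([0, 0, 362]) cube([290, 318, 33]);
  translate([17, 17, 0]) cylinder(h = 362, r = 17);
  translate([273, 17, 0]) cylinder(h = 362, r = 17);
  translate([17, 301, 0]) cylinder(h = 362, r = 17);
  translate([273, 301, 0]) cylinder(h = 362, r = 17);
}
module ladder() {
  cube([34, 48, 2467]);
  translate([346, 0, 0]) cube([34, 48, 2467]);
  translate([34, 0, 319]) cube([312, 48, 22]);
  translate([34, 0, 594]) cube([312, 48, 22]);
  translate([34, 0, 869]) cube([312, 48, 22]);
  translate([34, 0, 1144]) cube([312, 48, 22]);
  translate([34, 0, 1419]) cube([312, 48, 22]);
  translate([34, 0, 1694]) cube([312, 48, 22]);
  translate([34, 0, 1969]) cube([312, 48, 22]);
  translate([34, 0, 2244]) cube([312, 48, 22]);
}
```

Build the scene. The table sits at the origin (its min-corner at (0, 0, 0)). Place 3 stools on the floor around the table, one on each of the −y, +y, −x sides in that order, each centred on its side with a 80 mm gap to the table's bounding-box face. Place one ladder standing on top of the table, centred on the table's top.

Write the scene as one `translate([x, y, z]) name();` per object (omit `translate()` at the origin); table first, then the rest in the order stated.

table();
translate([463, -398, 0]) stool();
translate([463, 1012, 0]) stool();
translate([-370, 307, 0]) stool();
translate([418, 442, 730]) ladder();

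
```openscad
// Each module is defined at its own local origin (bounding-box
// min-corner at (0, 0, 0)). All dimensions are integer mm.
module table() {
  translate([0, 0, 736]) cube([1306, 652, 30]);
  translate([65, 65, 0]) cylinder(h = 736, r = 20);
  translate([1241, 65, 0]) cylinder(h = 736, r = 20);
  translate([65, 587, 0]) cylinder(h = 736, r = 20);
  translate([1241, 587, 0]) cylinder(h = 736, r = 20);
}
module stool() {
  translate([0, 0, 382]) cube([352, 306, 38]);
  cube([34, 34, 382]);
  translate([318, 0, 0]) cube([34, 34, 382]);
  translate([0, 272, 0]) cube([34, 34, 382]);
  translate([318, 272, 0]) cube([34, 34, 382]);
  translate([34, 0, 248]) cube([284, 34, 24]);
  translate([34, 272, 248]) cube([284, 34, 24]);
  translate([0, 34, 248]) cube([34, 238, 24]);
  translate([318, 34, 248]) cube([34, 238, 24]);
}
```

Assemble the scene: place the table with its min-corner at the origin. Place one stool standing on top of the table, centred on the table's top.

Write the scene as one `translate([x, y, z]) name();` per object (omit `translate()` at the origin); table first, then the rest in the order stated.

table();
translate([477, 173, 766]) stool();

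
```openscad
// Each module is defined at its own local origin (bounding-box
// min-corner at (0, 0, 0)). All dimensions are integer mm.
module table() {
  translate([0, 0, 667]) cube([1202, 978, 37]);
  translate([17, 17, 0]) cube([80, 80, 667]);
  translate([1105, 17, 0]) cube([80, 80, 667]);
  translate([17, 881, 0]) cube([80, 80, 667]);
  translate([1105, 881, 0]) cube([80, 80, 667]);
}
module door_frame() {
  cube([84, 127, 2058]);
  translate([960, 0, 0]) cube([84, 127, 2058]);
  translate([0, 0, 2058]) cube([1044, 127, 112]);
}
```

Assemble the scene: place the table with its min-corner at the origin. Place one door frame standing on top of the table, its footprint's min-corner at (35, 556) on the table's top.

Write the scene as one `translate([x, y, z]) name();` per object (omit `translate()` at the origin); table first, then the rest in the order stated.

table();
translate([35, 556, 704]) door_frame();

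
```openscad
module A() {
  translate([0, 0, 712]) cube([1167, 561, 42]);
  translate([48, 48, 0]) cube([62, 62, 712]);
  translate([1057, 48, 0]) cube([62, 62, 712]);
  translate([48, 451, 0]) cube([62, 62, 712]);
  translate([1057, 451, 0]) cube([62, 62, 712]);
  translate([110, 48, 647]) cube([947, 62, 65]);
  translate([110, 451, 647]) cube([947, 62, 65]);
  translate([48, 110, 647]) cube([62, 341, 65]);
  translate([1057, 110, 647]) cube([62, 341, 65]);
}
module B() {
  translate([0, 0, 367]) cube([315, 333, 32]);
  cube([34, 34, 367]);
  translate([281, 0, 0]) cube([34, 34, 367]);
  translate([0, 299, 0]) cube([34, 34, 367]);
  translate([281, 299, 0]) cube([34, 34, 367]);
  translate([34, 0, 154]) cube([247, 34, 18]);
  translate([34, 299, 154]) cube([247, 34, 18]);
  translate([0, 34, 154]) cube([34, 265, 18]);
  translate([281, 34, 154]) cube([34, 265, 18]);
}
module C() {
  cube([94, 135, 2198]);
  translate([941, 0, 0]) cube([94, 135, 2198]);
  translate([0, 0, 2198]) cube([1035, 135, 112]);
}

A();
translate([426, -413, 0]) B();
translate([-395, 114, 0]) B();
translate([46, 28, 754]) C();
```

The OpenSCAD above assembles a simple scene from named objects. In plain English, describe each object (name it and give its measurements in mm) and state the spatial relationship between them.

A is a rectangular dining table. The top is 1167×561×42 mm with its upper surface at z = 754 mm. It stands on four 62×62 mm square legs, each inset 48 mm from the nearest pair of top edges, running from the floor to the underside of the top. Four apron rails, 62 mm thick and 65 mm tall, run between adjacent legs with their top edges flush with the underside of the top and their outer faces flush with the legs' outer faces.

B is a four-legged stool. The seat is 315×333 mm, 32 mm thick, top at z = 399 mm. It stands on four square legs, each 34×34 mm in cross-section, from z = 0 to the seat underside, each flush with a corner of the seat. Four stretchers, 34 mm wide and 18 mm tall, connect adjacent legs with their undersides at z = 154 mm, each running between the inner faces of the legs it joins and aligned with the legs' outer faces on the other axis.

C is a rectangular door frame: two vertical jambs of 94×135 mm section, 2198 mm tall, with a clear opening 847 mm wide between their inner faces. A header 112 mm tall and 135 mm deep lies on top of the jambs and spans the full outside width.

Two stools sit around the table at the −y, −x sides. The door frame is on top of the table.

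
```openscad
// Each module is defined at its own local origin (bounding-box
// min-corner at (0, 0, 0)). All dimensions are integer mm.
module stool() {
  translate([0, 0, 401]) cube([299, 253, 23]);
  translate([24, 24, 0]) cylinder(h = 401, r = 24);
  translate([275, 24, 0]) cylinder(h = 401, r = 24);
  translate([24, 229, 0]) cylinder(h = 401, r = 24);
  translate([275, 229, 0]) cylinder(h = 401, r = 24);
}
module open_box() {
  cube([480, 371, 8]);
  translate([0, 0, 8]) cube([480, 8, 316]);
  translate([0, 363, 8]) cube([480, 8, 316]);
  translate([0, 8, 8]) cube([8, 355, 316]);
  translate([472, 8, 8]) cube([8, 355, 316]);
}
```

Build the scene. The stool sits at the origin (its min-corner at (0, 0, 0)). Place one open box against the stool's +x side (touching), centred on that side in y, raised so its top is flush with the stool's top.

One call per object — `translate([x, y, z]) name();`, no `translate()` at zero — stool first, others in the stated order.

stool();
translate([299, -59, 100]) open_box();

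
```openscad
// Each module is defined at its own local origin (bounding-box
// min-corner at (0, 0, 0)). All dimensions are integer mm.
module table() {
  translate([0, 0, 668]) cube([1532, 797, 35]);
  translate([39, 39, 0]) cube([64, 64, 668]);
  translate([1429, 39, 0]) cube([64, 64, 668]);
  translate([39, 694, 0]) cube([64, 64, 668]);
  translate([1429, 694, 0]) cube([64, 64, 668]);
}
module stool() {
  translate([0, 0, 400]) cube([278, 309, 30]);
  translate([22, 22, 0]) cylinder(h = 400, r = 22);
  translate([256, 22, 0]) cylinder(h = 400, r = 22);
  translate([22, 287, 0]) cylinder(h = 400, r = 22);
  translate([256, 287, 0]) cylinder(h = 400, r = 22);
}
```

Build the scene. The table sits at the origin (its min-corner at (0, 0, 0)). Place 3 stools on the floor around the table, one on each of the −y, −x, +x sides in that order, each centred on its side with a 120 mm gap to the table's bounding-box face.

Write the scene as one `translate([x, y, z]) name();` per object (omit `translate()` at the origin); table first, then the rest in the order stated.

table();
translate([627, -429, 0]) stool();
translate([-398, 244, 0]) stool();
translate([1652, 244, 0]) stool();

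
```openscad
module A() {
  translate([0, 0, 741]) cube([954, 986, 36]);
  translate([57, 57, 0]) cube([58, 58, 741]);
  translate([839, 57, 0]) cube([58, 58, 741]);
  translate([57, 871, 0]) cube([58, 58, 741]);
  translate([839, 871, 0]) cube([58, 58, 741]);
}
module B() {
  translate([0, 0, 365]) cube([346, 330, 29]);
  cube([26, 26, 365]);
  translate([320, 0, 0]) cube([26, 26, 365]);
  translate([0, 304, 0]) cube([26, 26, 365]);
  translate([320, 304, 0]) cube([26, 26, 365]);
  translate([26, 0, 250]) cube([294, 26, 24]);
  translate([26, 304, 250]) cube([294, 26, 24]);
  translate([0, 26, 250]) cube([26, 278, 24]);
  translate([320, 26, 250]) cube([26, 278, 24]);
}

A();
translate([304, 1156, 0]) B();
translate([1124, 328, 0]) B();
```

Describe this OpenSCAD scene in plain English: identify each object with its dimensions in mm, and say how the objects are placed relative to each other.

A is a table: top 954 mm (x) × 986 mm (y), 36 mm thick, upper face at z = 777 mm, on four 58×58 mm square legs, each inset 57 mm from the nearest pair of top edges, running from z = 0 to the bottom of the top.

B is a simple wooden stool: a rectangular seat 346 mm (x) by 330 mm (y), 29 mm thick, top face at z = 394 mm, on four square legs, each 26×26 mm in cross-section. The legs rest on z = 0, each flush with a corner of the seat. Four stretchers, 26 mm wide and 24 mm tall, connect adjacent legs with their undersides at z = 250 mm, each running between the inner faces of the legs it joins and aligned with the legs' outer faces on the other axis.

Two stools sit around the table at the +y, +x sides.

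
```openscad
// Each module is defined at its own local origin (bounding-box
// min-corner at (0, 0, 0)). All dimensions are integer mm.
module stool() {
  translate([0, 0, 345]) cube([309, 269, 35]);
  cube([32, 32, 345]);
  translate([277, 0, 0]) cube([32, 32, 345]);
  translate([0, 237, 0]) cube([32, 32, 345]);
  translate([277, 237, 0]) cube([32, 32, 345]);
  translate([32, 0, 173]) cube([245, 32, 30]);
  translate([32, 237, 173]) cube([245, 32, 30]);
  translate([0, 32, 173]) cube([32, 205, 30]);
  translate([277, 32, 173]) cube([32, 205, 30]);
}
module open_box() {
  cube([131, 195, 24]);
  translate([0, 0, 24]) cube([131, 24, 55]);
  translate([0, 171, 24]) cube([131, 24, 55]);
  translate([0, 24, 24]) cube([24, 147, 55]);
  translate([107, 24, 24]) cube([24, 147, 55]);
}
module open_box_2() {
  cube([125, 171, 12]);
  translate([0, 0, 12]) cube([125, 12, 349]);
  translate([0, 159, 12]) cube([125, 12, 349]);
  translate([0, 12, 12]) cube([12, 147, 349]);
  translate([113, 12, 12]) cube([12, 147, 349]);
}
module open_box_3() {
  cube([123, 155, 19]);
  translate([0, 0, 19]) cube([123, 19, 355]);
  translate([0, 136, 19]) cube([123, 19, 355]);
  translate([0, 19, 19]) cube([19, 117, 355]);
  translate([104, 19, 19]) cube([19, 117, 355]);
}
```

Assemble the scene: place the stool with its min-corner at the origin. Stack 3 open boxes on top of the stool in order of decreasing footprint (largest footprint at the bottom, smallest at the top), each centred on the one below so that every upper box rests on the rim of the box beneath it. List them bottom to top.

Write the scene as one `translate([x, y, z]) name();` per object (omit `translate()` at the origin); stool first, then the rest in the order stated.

stool();
translate([89, 37, 380]) open_box();
translate([92, 49, 459]) open_box_2();
translate([93, 57, 820]) open_box_3();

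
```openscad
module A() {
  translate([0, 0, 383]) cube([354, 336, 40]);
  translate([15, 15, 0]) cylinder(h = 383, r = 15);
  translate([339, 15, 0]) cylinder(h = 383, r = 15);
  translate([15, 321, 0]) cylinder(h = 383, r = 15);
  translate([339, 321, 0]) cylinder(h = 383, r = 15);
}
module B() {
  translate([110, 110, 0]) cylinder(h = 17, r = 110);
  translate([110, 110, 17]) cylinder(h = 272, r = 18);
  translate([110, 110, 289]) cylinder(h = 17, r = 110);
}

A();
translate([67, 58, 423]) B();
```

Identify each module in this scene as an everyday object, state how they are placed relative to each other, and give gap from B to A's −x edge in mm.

A is a stool. B is a spool. The spool is on top of the stool, centred. The gap from the spool to the stool's −x edge is 67 mm.

The spool's min-x is at 67; the stool's min-x is 0; gap = 67 mm.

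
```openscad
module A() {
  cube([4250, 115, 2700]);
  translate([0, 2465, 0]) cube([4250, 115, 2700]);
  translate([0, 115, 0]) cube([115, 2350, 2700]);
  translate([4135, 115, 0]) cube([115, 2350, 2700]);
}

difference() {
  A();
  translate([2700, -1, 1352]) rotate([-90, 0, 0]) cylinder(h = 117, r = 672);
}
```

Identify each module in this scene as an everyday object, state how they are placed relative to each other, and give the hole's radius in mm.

The subtracted cylinder has r = 672 mm.

A is a house frame. The house frame has a circular hole through its front wall. The hole's radius is 672 mm.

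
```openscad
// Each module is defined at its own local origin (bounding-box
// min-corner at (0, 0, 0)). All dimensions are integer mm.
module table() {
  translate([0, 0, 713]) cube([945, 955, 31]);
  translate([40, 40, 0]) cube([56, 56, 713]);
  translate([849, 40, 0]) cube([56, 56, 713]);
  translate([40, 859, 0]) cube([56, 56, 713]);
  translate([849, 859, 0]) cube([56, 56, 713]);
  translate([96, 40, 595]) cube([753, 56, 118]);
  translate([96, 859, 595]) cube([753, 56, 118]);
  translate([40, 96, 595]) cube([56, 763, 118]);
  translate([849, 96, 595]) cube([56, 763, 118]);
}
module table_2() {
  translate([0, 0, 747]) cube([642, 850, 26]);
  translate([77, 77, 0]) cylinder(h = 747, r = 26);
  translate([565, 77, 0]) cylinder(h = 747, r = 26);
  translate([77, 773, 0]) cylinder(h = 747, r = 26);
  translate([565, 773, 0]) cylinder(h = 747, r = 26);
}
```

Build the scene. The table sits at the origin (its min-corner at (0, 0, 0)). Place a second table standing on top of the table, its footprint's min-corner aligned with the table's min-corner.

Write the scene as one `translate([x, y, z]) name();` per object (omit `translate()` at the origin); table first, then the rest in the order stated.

table();
translate([0, 0, 744]) table_2();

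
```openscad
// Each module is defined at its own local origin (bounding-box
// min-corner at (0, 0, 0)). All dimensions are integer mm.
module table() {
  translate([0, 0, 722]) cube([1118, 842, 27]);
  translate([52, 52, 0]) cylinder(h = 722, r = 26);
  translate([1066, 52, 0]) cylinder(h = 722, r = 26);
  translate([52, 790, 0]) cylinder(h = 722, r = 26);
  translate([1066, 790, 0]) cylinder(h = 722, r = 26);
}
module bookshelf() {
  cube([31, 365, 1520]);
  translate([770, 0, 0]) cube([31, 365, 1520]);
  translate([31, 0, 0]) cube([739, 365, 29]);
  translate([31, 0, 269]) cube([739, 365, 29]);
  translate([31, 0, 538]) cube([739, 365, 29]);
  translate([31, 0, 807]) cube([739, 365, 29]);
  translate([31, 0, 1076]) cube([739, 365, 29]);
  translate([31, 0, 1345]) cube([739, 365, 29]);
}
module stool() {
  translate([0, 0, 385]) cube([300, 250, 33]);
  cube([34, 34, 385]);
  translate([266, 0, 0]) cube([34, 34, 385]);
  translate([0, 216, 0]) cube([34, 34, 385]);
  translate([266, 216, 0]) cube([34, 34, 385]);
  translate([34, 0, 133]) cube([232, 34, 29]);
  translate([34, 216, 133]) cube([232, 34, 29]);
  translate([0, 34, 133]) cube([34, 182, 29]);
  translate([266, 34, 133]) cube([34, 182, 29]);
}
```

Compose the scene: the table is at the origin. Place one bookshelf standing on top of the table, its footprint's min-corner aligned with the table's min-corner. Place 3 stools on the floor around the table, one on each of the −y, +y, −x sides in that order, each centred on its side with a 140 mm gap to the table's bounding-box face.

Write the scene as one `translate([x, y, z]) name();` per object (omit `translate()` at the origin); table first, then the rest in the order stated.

table();
translate([0, 0, 749]) bookshelf();
translate([409, -390, 0]) stool();
translate([409, 982, 0]) stool();
translate([-440, 296, 0]) stool();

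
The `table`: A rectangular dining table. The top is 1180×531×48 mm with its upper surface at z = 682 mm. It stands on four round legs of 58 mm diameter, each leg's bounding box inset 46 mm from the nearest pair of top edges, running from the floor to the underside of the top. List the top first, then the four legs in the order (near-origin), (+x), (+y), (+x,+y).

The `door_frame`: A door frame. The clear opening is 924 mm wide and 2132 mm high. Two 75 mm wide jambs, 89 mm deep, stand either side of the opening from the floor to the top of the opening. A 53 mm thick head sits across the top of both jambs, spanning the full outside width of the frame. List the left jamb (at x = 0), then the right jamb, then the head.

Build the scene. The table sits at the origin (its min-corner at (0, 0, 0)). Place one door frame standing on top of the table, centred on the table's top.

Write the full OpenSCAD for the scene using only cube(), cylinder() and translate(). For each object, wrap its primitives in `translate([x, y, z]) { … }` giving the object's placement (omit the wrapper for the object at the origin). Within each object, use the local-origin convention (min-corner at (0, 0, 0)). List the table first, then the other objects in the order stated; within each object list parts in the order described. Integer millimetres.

translate([0, 0, 634]) cube([1180, 531, 48]);
translate([75, 75, 0]) cylinder(h = 634, r = 29);
translate([1105, 75, 0]) cylinder(h = 634, r = 29);
translate([75, 456, 0]) cylinder(h = 634, r = 29);
translate([1105, 456, 0]) cylinder(h = 634, r = 29);
translate([53, 221, 682]) {
  cube([75, 89, 2132]);
  translate([999, 0, 0]) cube([75, 89, 2132]);
  translate([0, 0, 2132]) cube([1074, 89, 53]);
}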